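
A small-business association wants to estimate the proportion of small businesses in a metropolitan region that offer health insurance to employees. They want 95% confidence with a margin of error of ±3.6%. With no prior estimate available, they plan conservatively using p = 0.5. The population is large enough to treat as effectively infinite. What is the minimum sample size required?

742

For 95% confidence, z = 1.960.
With p = 0.5, p(1−p) = 0.25.
n = z²·p(1−p)/E² = 1.960² × 0.2500 / 0.036² = 3.8416 × 0.2500 / 0.001296 ≈ 741.05.
Rounding up gives n = 742.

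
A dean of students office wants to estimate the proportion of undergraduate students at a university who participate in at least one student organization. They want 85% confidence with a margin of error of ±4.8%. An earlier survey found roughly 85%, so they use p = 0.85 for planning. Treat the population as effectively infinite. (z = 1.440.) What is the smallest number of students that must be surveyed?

With p = 0.85, p(1−p) = 0.1275.
n = z²·p(1−p)/E² = 1.440² × 0.1275 / 0.048² = 2.0736 × 0.1275 / 0.002304 ≈ 114.75.
Rounding up gives n = 115.

115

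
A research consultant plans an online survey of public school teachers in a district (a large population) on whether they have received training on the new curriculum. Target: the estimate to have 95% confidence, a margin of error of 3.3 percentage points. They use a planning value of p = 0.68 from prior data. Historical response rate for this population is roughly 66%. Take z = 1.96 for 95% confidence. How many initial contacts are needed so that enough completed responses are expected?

Completed interviews needed: n₀ = 1.96² × 0.2176 / 0.033² ≈ 767.61 → 768.
At a 66% response rate, contacts needed = 768 / 0.66 ≈ 1163.64 → 1164.

1164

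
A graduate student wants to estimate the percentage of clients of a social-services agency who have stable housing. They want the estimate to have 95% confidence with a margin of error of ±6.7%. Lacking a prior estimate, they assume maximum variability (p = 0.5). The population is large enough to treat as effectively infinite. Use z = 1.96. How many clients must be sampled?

With p = 0.5, p(1−p) = 0.25.
n = z²·p(1−p)/E² = 1.96² × 0.2500 / 0.067² = 3.8416 × 0.2500 / 0.004489 ≈ 213.95.
Rounding up gives n = 214.

214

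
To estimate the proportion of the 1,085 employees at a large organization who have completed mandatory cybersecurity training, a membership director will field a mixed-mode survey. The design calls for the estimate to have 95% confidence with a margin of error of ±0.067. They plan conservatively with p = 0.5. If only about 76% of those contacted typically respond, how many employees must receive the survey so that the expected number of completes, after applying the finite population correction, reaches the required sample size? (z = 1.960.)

236

Completed interviews needed (unadjusted): n₀ = 1.960² × 0.2500 / 0.067² ≈ 213.95 → 214.
FPC for N = 1,085: n = 214 / (1 + 213/1085) = 214 / 1.1963 ≈ 178.88 → 179.
At a 76% response rate, contacts needed = 179 / 0.76 ≈ 235.53 → 236.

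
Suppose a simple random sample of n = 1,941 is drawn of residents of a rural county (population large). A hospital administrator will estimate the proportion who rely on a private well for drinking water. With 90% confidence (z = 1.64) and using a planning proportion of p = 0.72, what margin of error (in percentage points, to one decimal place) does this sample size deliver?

1.7

SE(p̂) = √[p(1−p)/n] = √[0.2016/1941] = 0.01019.
E = z × SE = 1.64 × 0.01019 = 0.01671, or 1.7 percentage points.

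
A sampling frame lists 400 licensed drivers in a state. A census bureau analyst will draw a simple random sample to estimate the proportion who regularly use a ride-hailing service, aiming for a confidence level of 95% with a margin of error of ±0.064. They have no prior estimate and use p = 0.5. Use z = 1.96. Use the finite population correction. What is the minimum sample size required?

Unadjusted: n₀ = 1.96² × 0.50 × 0.50 / 0.064² ≈ 234.47, so n₀ = 235.
Finite population correction with N = 400: n = n₀ / (1 + (n₀−1)/N) = 235 / (1 + 234/400) = 235 / 1.5850 ≈ 148.26.
Rounding up, n = 149.

149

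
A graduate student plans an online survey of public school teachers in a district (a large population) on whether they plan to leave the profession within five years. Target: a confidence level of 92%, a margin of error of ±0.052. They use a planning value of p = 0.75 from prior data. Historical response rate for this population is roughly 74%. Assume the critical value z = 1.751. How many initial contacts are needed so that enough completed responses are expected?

288

Completed interviews needed: n₀ = 1.751² × 0.1875 / 0.052² ≈ 212.60 → 213.
At a 74% response rate, contacts needed = 213 / 0.74 ≈ 287.84 → 288.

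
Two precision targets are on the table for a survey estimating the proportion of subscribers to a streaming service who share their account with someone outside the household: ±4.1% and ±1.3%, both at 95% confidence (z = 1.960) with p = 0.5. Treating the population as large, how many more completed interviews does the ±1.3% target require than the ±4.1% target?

At ±4.1%: n = 1.960² × 0.2500 / 0.041² ≈ 571.33 → 572.
At ±1.3%: n = 1.960² × 0.2500 / 0.013² ≈ 5682.84 → 5683.
Additional respondents: 5683 − 572 = 5111.

5111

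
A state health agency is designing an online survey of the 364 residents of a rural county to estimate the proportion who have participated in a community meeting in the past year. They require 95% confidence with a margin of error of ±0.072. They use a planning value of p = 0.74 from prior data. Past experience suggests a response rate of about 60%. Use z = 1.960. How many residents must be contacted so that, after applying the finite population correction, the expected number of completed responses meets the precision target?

172

Completed interviews needed (unadjusted): n₀ = 1.960² × 0.1924 / 0.072² ≈ 142.58 → 143.
FPC for N = 364: n = 143 / (1 + 142/364) = 143 / 1.3901 ≈ 102.87 → 103.
At a 60% response rate, contacts needed = 103 / 0.60 ≈ 171.67 → 172.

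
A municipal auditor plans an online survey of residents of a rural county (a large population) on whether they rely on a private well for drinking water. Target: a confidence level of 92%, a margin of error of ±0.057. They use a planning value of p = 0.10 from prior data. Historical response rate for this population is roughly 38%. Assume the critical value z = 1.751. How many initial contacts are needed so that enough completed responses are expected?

Completed interviews needed: n₀ = 1.751² × 0.0900 / 0.057² ≈ 84.93 → 85.
At a 38% response rate, contacts needed = 85 / 0.38 ≈ 223.68 → 224.

224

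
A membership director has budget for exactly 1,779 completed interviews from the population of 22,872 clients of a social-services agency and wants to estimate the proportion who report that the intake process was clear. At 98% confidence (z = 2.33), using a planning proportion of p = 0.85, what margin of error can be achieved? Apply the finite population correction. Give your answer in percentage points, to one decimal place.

Finite-population factor: (N−n)/(N−1) = (22872−1779)/(22872−1) = 0.9223.
SE(p̂) = √[p(1−p)/n · (N−n)/(N−1)] = √[0.1275/1779 × 0.9223] = 0.00813.
E = z × SE = 2.33 × 0.00813 = 0.01894 ≈ 1.9 percentage points.

1.9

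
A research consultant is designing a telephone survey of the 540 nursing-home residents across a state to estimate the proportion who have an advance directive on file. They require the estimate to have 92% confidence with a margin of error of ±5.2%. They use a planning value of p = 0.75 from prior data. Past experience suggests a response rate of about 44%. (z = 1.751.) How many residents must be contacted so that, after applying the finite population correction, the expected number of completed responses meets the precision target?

348

Completed interviews needed (unadjusted): n₀ = 1.751² × 0.1875 / 0.052² ≈ 212.60 → 213.
FPC for N = 540: n = 213 / (1 + 212/540) = 213 / 1.3926 ≈ 152.95 → 153.
At a 44% response rate, contacts needed = 153 / 0.44 ≈ 347.73 → 348.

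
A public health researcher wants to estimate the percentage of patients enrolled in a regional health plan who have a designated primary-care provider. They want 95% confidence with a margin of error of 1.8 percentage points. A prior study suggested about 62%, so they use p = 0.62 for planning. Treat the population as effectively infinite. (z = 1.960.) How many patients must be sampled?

2794

With p = 0.62, p(1−p) = 0.2356.
n = z²·p(1−p)/E² = 1.960² × 0.2356 / 0.018² = 3.8416 × 0.2356 / 0.000324 ≈ 2793.46.
Rounding up gives n = 2794.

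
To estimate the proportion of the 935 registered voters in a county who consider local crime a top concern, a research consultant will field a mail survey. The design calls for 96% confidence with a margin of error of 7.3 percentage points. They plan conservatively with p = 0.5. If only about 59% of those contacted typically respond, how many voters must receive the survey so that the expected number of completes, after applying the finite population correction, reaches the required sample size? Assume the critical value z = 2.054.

Completed interviews needed (unadjusted): n₀ = 2.054² × 0.2500 / 0.073² ≈ 197.92 → 198.
FPC for N = 935: n = 198 / (1 + 197/935) = 198 / 1.2107 ≈ 163.54 → 164.
At a 59% response rate, contacts needed = 164 / 0.59 ≈ 277.97 → 278.

278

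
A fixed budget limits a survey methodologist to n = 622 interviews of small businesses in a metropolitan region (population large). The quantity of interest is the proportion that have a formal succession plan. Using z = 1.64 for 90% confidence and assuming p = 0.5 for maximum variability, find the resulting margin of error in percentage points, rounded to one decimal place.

3.3

SE(p̂) = √[p(1−p)/n] = √[0.2500/622] = 0.02005.
E = z × SE = 1.64 × 0.02005 = 0.03288, or 3.3 percentage points.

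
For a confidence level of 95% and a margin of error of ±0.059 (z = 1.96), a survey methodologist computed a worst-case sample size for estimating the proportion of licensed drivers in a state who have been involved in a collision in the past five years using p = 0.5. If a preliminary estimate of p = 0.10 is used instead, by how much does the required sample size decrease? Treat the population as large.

176

Conservative (p = 0.5): n = 1.96² × 0.25 / 0.059² ≈ 275.90 → 276.
Using p = 0.10: p(1−p) = 0.0900, so n = 1.96² × 0.0900 / 0.059² ≈ 99.32 → 100.
Reduction: 276 − 100 = 176.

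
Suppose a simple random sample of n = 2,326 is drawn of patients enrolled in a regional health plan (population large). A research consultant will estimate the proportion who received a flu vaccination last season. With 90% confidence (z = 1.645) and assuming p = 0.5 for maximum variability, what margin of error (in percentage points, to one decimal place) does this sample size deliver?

1.7

SE(p̂) = √[p(1−p)/n] = √[0.2500/2326] = 0.01037.
E = z × SE = 1.645 × 0.01037 = 0.01705, or 1.7 percentage points.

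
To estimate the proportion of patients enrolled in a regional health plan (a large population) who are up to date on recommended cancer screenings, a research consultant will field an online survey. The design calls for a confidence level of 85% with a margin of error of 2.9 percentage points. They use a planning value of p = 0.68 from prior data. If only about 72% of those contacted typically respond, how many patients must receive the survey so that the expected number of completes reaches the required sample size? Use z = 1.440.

Completed interviews needed: n₀ = 1.440² × 0.2176 / 0.029² ≈ 536.52 → 537.
At a 72% response rate, contacts needed = 537 / 0.72 ≈ 745.83 → 746.

746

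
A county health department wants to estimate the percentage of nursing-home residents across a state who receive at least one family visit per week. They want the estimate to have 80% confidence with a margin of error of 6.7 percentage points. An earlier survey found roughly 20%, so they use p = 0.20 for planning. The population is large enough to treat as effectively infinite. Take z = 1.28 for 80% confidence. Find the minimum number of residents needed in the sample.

With p = 0.20, p(1−p) = 0.1600.
n = z²·p(1−p)/E² = 1.28² × 0.1600 / 0.067² = 1.6384 × 0.1600 / 0.004489 ≈ 58.40.
Rounding up gives n = 59.

59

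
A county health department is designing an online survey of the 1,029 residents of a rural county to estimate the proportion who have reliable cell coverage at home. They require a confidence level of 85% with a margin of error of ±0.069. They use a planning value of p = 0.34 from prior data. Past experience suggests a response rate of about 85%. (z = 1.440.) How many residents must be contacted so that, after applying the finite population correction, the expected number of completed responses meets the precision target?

Completed interviews needed (unadjusted): n₀ = 1.440² × 0.2244 / 0.069² ≈ 97.73 → 98.
FPC for N = 1,029: n = 98 / (1 + 97/1029) = 98 / 1.0943 ≈ 89.56 → 90.
At an 85% response rate, contacts needed = 90 / 0.85 ≈ 105.88 → 106.

106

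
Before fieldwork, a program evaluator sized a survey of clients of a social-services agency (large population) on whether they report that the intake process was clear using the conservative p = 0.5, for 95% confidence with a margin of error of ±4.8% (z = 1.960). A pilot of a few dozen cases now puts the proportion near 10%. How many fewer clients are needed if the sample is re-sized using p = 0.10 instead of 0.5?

Conservative (p = 0.5): n = 1.960² × 0.25 / 0.048² ≈ 416.84 → 417.
Using p = 0.10: p(1−p) = 0.0900, so n = 1.960² × 0.0900 / 0.048² ≈ 150.06 → 151.
Reduction: 417 − 151 = 266.

266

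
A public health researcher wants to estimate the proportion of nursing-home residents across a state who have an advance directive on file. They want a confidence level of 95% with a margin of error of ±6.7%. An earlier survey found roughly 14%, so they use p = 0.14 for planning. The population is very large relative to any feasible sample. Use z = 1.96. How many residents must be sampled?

With p = 0.14, p(1−p) = 0.1204.
n = z²·p(1−p)/E² = 1.96² × 0.1204 / 0.067² = 3.8416 × 0.1204 / 0.004489 ≈ 103.04.
Rounding up gives n = 104.

104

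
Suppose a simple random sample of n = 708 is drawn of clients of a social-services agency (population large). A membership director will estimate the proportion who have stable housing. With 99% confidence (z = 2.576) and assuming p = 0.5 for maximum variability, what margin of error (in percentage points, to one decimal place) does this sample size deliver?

4.8

SE(p̂) = √[p(1−p)/n] = √[0.2500/708] = 0.01879.
E = z × SE = 2.576 × 0.01879 = 0.04841, or 4.8 percentage points.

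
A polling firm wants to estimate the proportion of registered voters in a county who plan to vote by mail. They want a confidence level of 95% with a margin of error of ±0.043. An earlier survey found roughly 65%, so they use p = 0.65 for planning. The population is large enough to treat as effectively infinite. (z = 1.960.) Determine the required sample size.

473

With p = 0.65, p(1−p) = 0.2275.
n = z²·p(1−p)/E² = 1.960² × 0.2275 / 0.043² = 3.8416 × 0.2275 / 0.001849 ≈ 472.67.
Rounding up gives n = 473.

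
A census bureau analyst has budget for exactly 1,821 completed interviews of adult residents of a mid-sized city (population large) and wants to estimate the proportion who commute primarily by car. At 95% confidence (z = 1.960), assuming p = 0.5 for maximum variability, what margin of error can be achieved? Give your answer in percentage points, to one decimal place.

SE(p̂) = √[p(1−p)/n] = √[0.2500/1821] = 0.01172.
E = z × SE = 1.960 × 0.01172 = 0.02297, or 2.3 percentage points.

2.3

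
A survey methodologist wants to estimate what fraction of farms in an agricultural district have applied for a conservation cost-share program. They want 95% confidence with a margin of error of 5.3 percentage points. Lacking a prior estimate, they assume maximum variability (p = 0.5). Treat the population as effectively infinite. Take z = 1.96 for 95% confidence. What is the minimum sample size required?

With p = 0.5, p(1−p) = 0.25.
n = z²·p(1−p)/E² = 1.96² × 0.2500 / 0.053² = 3.8416 × 0.2500 / 0.002809 ≈ 341.90.
Rounding up gives n = 342.

342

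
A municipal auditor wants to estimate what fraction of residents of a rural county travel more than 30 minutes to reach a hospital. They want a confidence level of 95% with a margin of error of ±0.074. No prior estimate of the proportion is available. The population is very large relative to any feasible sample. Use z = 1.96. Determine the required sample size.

With no prior estimate, use p = 0.5, giving p(1−p) = 0.25.
n = z²·p(1−p)/E² = 1.96² × 0.2500 / 0.074² = 3.8416 × 0.2500 / 0.005476 ≈ 175.38.
Rounding up gives n = 176.

176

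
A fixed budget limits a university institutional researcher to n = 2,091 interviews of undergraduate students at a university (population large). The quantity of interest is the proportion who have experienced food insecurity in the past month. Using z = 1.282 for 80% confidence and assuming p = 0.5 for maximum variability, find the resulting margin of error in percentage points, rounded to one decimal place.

SE(p̂) = √[p(1−p)/n] = √[0.2500/2091] = 0.01093.
E = z × SE = 1.282 × 0.01093 = 0.01402, or 1.4 percentage points.

1.4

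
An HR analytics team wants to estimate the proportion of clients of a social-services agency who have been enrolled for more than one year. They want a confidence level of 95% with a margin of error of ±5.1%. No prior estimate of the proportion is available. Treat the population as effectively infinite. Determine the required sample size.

For 95% confidence, z = 1.960.
With no prior estimate, use p = 0.5, giving p(1−p) = 0.25.
n = z²·p(1−p)/E² = 1.960² × 0.2500 / 0.051² = 3.8416 × 0.2500 / 0.002601 ≈ 369.24.
Rounding up gives n = 370.

370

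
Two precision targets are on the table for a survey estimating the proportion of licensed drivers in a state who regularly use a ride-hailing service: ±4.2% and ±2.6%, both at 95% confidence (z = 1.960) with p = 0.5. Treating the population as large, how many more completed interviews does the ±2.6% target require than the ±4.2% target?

876

At ±4.2%: n = 1.960² × 0.2500 / 0.042² ≈ 544.44 → 545.
At ±2.6%: n = 1.960² × 0.2500 / 0.026² ≈ 1420.71 → 1421.
Additional respondents: 1421 − 545 = 876.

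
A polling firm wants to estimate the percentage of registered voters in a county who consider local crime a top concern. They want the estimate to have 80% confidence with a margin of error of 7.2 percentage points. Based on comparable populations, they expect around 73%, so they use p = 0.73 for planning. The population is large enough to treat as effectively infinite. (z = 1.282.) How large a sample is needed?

With p = 0.73, p(1−p) = 0.1971.
n = z²·p(1−p)/E² = 1.282² × 0.1971 / 0.072² = 1.6435 × 0.1971 / 0.005184 ≈ 62.49.
Rounding up gives n = 63.

63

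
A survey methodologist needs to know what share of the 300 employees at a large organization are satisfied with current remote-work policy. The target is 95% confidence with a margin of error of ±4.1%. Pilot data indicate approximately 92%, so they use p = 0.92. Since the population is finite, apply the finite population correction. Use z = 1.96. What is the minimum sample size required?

109

Unadjusted: n₀ = 1.96² × 0.92 × 0.08 / 0.041² ≈ 168.20, so n₀ = 169.
Finite population correction with N = 300: n = n₀ / (1 + (n₀−1)/N) = 169 / (1 + 168/300) = 169 / 1.5600 ≈ 108.33.
Rounding up, n = 109.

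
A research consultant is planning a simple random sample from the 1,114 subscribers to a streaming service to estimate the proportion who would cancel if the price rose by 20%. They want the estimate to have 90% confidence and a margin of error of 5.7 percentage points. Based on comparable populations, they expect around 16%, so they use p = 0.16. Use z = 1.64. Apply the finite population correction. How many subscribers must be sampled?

Unadjusted: n₀ = 1.64² × 0.16 × 0.84 / 0.057² ≈ 111.26, so n₀ = 112.
Finite population correction with N = 1,114: n = n₀ / (1 + (n₀−1)/N) = 112 / (1 + 111/1114) = 112 / 1.0996 ≈ 101.85.
Rounding up, n = 102.

102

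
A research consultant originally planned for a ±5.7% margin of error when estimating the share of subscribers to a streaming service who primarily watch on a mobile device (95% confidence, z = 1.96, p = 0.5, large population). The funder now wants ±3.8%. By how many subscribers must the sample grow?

370

At ±5.7%: n = 1.96² × 0.2500 / 0.057² ≈ 295.60 → 296.
At ±3.8%: n = 1.96² × 0.2500 / 0.038² ≈ 665.10 → 666.
Additional respondents: 666 − 296 = 370.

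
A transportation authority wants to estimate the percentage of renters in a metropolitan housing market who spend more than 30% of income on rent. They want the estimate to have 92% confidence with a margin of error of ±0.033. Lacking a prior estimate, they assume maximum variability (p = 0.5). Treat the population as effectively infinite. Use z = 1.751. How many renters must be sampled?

704

With p = 0.5, p(1−p) = 0.25.
n = z²·p(1−p)/E² = 1.751² × 0.2500 / 0.033² = 3.0660 × 0.2500 / 0.001089 ≈ 703.86.
Rounding up gives n = 704.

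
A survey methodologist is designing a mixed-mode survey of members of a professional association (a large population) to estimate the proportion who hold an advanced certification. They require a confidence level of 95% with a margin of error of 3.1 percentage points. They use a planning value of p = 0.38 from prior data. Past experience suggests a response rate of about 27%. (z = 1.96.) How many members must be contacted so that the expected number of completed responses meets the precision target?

Completed interviews needed: n₀ = 1.96² × 0.2356 / 0.031² ≈ 941.81 → 942.
At a 27% response rate, contacts needed = 942 / 0.27 ≈ 3488.89 → 3489.

3489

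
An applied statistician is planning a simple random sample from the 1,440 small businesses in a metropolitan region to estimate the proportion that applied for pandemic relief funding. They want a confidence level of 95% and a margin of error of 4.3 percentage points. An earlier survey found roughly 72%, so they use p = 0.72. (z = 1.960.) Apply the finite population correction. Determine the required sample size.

325

Unadjusted: n₀ = 1.960² × 0.72 × 0.28 / 0.043² ≈ 418.86, so n₀ = 419.
Finite population correction with N = 1,440: n = n₀ / (1 + (n₀−1)/N) = 419 / (1 + 418/1440) = 419 / 1.2903 ≈ 324.74.
Rounding up, n = 325.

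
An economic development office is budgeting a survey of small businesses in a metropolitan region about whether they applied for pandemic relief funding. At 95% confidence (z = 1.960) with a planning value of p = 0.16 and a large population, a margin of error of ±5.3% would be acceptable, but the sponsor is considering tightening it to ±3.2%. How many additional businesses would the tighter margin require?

At ±5.3%: n = 1.960² × 0.1344 / 0.053² ≈ 183.81 → 184.
At ±3.2%: n = 1.960² × 0.1344 / 0.032² ≈ 504.21 → 505.
Additional respondents: 505 − 184 = 321.

321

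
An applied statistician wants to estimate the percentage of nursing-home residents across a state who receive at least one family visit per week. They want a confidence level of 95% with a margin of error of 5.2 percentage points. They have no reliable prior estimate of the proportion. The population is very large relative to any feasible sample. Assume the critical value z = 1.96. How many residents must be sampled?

With no prior estimate, use p = 0.5, giving p(1−p) = 0.25.
n = z²·p(1−p)/E² = 1.96² × 0.2500 / 0.052² = 3.8416 × 0.2500 / 0.002704 ≈ 355.18.
Rounding up gives n = 356.

356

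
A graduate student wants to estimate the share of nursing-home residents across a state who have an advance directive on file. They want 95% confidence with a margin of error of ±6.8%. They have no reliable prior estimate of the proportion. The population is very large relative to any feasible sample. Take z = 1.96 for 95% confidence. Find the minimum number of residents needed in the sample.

With no prior estimate, use p = 0.5, giving p(1−p) = 0.25.
n = z²·p(1−p)/E² = 1.96² × 0.2500 / 0.068² = 3.8416 × 0.2500 / 0.004624 ≈ 207.70.
Rounding up gives n = 208.

208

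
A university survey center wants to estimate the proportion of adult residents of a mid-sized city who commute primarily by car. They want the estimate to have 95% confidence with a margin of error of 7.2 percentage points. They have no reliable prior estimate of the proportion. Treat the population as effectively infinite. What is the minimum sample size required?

For 95% confidence, z = 1.960.
With no prior estimate, use p = 0.5, giving p(1−p) = 0.25.
n = z²·p(1−p)/E² = 1.960² × 0.2500 / 0.072² = 3.8416 × 0.2500 / 0.005184 ≈ 185.26.
Rounding up gives n = 186.

186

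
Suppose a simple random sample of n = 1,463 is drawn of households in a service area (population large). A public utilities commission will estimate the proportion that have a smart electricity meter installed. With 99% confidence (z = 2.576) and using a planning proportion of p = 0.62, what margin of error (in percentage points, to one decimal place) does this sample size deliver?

3.3

SE(p̂) = √[p(1−p)/n] = √[0.2356/1463] = 0.01269.
E = z × SE = 2.576 × 0.01269 = 0.03269, or 3.3 percentage points.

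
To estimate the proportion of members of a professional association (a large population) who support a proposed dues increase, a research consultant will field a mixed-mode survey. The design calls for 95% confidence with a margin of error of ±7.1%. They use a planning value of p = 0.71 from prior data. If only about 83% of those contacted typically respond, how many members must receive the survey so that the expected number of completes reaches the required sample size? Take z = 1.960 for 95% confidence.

190

Completed interviews needed: n₀ = 1.960² × 0.2059 / 0.071² ≈ 156.91 → 157.
At an 83% response rate, contacts needed = 157 / 0.83 ≈ 189.16 → 190.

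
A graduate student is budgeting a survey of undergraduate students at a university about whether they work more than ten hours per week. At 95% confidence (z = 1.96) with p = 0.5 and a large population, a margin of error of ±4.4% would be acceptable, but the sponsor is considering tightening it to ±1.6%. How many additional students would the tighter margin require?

3255

At ±4.4%: n = 1.96² × 0.2500 / 0.044² ≈ 496.07 → 497.
At ±1.6%: n = 1.96² × 0.2500 / 0.016² ≈ 3751.56 → 3752.
Additional respondents: 3752 − 497 = 3255.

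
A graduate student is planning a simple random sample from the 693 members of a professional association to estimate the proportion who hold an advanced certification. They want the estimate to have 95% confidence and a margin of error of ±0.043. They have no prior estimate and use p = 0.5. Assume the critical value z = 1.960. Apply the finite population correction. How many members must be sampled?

298

Unadjusted: n₀ = 1.960² × 0.50 × 0.50 / 0.043² ≈ 519.42, so n₀ = 520.
Finite population correction with N = 693: n = n₀ / (1 + (n₀−1)/N) = 520 / (1 + 519/693) = 520 / 1.7489 ≈ 297.33.
Rounding up, n = 298.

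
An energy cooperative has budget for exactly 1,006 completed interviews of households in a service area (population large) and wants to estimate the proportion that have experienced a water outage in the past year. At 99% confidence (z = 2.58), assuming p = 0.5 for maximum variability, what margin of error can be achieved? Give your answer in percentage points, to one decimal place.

SE(p̂) = √[p(1−p)/n] = √[0.2500/1006] = 0.01576.
E = z × SE = 2.58 × 0.01576 = 0.04067, or 4.1 percentage points.

4.1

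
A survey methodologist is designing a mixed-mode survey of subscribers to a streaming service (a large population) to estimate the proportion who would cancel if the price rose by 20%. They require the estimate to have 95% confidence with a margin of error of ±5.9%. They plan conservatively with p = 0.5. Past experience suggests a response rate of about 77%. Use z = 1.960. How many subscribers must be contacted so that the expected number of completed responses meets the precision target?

Completed interviews needed: n₀ = 1.960² × 0.2500 / 0.059² ≈ 275.90 → 276.
At a 77% response rate, contacts needed = 276 / 0.77 ≈ 358.44 → 359.

359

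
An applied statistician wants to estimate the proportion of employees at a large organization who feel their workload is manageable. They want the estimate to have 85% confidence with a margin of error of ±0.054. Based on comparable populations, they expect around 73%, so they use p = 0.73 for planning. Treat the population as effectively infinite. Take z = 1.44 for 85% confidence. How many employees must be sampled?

With p = 0.73, p(1−p) = 0.1971.
n = z²·p(1−p)/E² = 1.44² × 0.1971 / 0.054² = 2.0736 × 0.1971 / 0.002916 ≈ 140.16.
Rounding up gives n = 141.

141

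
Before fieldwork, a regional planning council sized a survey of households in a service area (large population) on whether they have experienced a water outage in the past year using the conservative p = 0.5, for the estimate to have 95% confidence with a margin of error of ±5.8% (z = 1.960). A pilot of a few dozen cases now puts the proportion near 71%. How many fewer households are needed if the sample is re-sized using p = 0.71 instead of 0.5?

Conservative (p = 0.5): n = 1.960² × 0.25 / 0.058² ≈ 285.49 → 286.
Using p = 0.71: p(1−p) = 0.2059, so n = 1.960² × 0.2059 / 0.058² ≈ 235.13 → 236.
Reduction: 286 − 236 = 50.

50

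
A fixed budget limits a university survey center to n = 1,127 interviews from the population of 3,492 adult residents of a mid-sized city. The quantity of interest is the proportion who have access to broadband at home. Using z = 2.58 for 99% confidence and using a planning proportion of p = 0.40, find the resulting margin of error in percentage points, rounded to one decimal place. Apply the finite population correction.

Finite-population factor: (N−n)/(N−1) = (3492−1127)/(3492−1) = 0.6775.
SE(p̂) = √[p(1−p)/n · (N−n)/(N−1)] = √[0.2400/1127 × 0.6775] = 0.01201.
E = z × SE = 2.58 × 0.01201 = 0.03099 ≈ 3.1 percentage points.

3.1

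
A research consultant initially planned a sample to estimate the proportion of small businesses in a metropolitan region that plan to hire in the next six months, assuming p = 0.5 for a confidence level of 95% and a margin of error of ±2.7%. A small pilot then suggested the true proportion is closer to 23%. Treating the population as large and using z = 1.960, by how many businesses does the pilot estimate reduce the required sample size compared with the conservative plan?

Conservative (p = 0.5): n = 1.960² × 0.25 / 0.027² ≈ 1317.42 → 1318.
Using p = 0.23: p(1−p) = 0.1771, so n = 1.960² × 0.1771 / 0.027² ≈ 933.26 → 934.
Reduction: 1318 − 934 = 384.

384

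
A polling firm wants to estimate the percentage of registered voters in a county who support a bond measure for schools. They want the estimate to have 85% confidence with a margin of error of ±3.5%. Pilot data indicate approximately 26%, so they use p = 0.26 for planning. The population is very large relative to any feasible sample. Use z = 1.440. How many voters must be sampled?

326

With p = 0.26, p(1−p) = 0.1924.
n = z²·p(1−p)/E² = 1.440² × 0.1924 / 0.035² = 2.0736 × 0.1924 / 0.001225 ≈ 325.68.
Rounding up gives n = 326.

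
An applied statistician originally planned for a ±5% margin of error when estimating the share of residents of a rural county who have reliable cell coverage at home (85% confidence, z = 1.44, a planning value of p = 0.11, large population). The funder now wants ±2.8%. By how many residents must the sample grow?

At ±5%: n = 1.44² × 0.0979 / 0.050² ≈ 81.20 → 82.
At ±2.8%: n = 1.44² × 0.0979 / 0.028² ≈ 258.94 → 259.
Additional respondents: 259 − 82 = 177.

177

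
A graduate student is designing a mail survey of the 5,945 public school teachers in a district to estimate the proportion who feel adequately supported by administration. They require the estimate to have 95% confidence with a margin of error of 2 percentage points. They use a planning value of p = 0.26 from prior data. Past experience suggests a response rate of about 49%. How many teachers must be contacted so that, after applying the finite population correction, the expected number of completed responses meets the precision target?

For 95% confidence, z = 1.96.
Completed interviews needed (unadjusted): n₀ = 1.96² × 0.1924 / 0.020² ≈ 1847.81 → 1848.
FPC for N = 5,945: n = 1848 / (1 + 1847/5945) = 1848 / 1.3107 ≈ 1409.95 → 1410.
At a 49% response rate, contacts needed = 1410 / 0.49 ≈ 2877.55 → 2878.

2878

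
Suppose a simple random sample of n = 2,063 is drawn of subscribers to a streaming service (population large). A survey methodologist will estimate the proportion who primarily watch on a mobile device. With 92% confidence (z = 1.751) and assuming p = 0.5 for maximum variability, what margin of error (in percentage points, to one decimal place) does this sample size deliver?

SE(p̂) = √[p(1−p)/n] = √[0.2500/2063] = 0.01101.
E = z × SE = 1.751 × 0.01101 = 0.01928, or 1.9 percentage points.

1.9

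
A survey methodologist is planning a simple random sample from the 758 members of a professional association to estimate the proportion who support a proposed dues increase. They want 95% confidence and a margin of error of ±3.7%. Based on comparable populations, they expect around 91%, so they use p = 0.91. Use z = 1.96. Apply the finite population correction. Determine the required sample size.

177

Unadjusted: n₀ = 1.96² × 0.91 × 0.09 / 0.037² ≈ 229.82, so n₀ = 230.
Finite population correction with N = 758: n = n₀ / (1 + (n₀−1)/N) = 230 / (1 + 229/758) = 230 / 1.3021 ≈ 176.64.
Rounding up, n = 177.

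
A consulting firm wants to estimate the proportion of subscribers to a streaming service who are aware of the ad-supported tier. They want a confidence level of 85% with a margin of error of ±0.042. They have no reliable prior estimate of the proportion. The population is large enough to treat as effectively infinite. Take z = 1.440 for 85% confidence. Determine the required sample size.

With no prior estimate, use p = 0.5, giving p(1−p) = 0.25.
n = z²·p(1−p)/E² = 1.440² × 0.2500 / 0.042² = 2.0736 × 0.2500 / 0.001764 ≈ 293.88.
Rounding up gives n = 294.

294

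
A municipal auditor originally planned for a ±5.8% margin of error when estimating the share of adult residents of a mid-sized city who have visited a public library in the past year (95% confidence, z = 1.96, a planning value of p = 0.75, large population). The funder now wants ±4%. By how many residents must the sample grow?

236

At ±5.8%: n = 1.96² × 0.1875 / 0.058² ≈ 214.12 → 215.
At ±4%: n = 1.96² × 0.1875 / 0.040² ≈ 450.19 → 451.
Additional respondents: 451 − 215 = 236.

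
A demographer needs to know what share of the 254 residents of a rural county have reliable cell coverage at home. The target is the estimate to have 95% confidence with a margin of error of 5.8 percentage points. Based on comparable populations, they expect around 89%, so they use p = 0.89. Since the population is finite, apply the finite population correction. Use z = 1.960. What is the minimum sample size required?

Unadjusted: n₀ = 1.960² × 0.89 × 0.11 / 0.058² ≈ 111.80, so n₀ = 112.
Finite population correction with N = 254: n = n₀ / (1 + (n₀−1)/N) = 112 / (1 + 111/254) = 112 / 1.4370 ≈ 77.94.
Rounding up, n = 78.

78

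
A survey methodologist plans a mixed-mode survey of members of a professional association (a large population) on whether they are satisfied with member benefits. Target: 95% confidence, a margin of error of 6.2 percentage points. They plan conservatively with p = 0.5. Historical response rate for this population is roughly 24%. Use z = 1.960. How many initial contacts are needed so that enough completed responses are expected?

Completed interviews needed: n₀ = 1.960² × 0.2500 / 0.062² ≈ 249.84 → 250.
At a 24% response rate, contacts needed = 250 / 0.24 ≈ 1041.67 → 1042.

1042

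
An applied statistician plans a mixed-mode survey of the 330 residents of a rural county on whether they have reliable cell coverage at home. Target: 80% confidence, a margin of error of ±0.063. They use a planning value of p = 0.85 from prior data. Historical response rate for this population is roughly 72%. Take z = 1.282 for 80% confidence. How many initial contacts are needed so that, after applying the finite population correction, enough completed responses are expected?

Completed interviews needed (unadjusted): n₀ = 1.282² × 0.1275 / 0.063² ≈ 52.80 → 53.
FPC for N = 330: n = 53 / (1 + 52/330) = 53 / 1.1576 ≈ 45.79 → 46.
At a 72% response rate, contacts needed = 46 / 0.72 ≈ 63.89 → 64.

64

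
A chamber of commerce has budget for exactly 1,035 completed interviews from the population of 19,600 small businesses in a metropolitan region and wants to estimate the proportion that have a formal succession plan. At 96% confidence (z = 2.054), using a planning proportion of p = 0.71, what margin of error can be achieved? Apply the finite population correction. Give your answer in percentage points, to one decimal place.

Finite-population factor: (N−n)/(N−1) = (19600−1035)/(19600−1) = 0.9472.
SE(p̂) = √[p(1−p)/n · (N−n)/(N−1)] = √[0.2059/1035 × 0.9472] = 0.01373.
E = z × SE = 2.054 × 0.01373 = 0.02820 ≈ 2.8 percentage points.

2.8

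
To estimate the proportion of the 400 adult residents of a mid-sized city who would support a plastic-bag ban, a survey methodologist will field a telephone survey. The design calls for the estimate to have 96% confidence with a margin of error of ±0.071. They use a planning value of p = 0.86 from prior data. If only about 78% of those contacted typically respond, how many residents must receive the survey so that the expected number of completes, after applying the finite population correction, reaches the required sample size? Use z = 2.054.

104

Completed interviews needed (unadjusted): n₀ = 2.054² × 0.1204 / 0.071² ≈ 100.77 → 101.
FPC for N = 400: n = 101 / (1 + 100/400) = 101 / 1.2500 ≈ 80.80 → 81.
At a 78% response rate, contacts needed = 81 / 0.78 ≈ 103.85 → 104.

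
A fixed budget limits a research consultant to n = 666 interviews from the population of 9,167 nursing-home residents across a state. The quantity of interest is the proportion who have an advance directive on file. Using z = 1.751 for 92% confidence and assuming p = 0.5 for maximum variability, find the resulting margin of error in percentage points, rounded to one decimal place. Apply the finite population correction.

3.3

Finite-population factor: (N−n)/(N−1) = (9167−666)/(9167−1) = 0.9274.
SE(p̂) = √[p(1−p)/n · (N−n)/(N−1)] = √[0.2500/666 × 0.9274] = 0.01866.
E = z × SE = 1.751 × 0.01866 = 0.03267 ≈ 3.3 percentage points.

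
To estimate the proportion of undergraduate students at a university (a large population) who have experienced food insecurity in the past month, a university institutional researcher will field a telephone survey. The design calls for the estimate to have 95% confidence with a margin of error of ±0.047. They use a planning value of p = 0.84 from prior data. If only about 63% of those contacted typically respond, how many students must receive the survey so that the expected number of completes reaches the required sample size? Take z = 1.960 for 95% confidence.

Completed interviews needed: n₀ = 1.960² × 0.1344 / 0.047² ≈ 233.73 → 234.
At a 63% response rate, contacts needed = 234 / 0.63 ≈ 371.43 → 372.

372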